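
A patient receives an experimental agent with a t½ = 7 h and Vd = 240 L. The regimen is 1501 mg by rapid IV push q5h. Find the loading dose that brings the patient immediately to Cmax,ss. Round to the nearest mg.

3844 mg

f = (1/2)^(5/7) ≈ 0.609507; accumulation ratio R = 1/(1−f) ≈ 2.56087.
Loading dose to hit Cmax,ss on first dose: D_load = D_maint·R ≈ 1501 × 2.56087 ≈ 3843.87 mg.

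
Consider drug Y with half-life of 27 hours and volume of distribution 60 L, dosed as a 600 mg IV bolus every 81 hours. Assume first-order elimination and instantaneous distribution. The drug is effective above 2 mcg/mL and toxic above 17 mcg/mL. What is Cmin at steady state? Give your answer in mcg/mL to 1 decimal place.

1.4 mcg/mL

τ = 81 h = 3 half-lives, so f = (1/2)^3 = 0.125.
At steady state, R = 1/(1 − 0.125) = 8/7.
Single-dose peak C₀ = D/Vd = 600/60 = 10 mcg/mL.
Steady-state peak Cmax,ss = C₀·R = 10 × 8/7 ≈ 11.429 mcg/mL.
Steady-state trough Cmin,ss = Cmax,ss·f ≈ 11.429 × 0.125 ≈ 1.429 mcg/mL.
Trough 1.4 mcg/mL vs MEC 2 mcg/mL: subtherapeutic.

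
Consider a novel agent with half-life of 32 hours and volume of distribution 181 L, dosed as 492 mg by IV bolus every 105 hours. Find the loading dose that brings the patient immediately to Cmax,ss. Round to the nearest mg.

f = (1/2)^(105/32) ≈ 0.102860; accumulation ratio R = 1/(1−f) ≈ 1.11465.
Loading dose to hit Cmax,ss on first dose: D_load = D_maint·R ≈ 492 × 1.11465 ≈ 548.41 mg.

548 mg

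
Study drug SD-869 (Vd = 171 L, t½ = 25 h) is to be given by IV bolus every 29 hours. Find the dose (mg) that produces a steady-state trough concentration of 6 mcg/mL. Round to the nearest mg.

1267 mg

τ/t½ = 29/25 ≈ 1.16, so f = (1/2)^(29/25) ≈ 0.447513.
Cmin,ss = (D/Vd)·f/(1−f), so D = Cmin,ss·Vd·(1−f)/f.
D = 6 × 171 × (1−f)/f ≈ 6 × 171 × 1.23457 ≈ 1266.67 mg.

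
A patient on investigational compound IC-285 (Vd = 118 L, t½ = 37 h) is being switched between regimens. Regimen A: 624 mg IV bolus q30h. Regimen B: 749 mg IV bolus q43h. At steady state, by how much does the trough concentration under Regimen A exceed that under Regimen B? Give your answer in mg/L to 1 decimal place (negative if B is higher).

Regimen A: f = (1/2)^(30/37) ≈ 0.5701; Cmin,ss = (624/118)·f/(1−f) ≈ 7.013 mg/L.
Regimen B: f = (1/2)^(43/37) ≈ 0.4468; Cmin,ss = (749/118)·f/(1−f) ≈ 5.127 mg/L.
Difference ≈ 7.013 − 5.127 ≈ 1.886 mg/L.

1.9 mg/L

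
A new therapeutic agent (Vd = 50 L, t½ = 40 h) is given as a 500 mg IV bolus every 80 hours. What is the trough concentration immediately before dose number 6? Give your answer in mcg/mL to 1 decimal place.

3.3 mcg/mL

f = (1/2)^(τ/t½) = (1/2)^(80/40) ≈ 0.2500.
C₀ = D/Vd = 500/50 ≈ 10.000 mcg/mL.
Before the 6th dose, 5 doses have been given. Superposition: Cmin = C₀·(f + f² + … + f^5).
≈ 10.000 × (0.2500 + 0.0625 + 0.0156 + 0.0039 + 0.0010) ≈ 10.000 × 0.3330 ≈ 3.330 mcg/mL.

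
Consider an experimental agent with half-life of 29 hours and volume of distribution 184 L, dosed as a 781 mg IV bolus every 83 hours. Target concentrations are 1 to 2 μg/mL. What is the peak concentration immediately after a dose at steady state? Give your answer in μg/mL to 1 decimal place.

4.9 μg/mL

τ/t½ = 83/29 ≈ 2.8621, so fraction remaining f = (1/2)^(83/29) ≈ 0.1375.
At steady state, accumulation factor R = 1/(1 − e^(−kτ)) ≈ 1.1594.
Single-dose peak C₀ = D/Vd = 781/184 ≈ 4.245 μg/mL.
Steady-state peak Cmax,ss = C₀·R ≈ 4.245 × 1.1594 ≈ 4.922 μg/mL.
Peak 4.9 μg/mL vs MTC 2 μg/mL: exceeds toxic threshold.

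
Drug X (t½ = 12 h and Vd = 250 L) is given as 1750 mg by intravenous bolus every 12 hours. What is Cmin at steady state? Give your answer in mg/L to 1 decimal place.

τ = 12 h = 1 half-life, so f = (1/2)^1 = 0.5.
Accumulation ratio R = 1/(1 − f) = 1/0.5 = 2/1.
Single-dose peak C₀ = D/Vd = 1750/250 = 7 mg/L.
Steady-state peak Cmax,ss = C₀·R = 7 × 2/1 ≈ 14.000 mg/L.
Steady-state trough Cmin,ss = Cmax,ss·f ≈ 14.000 × 0.5 ≈ 7.000 mg/L.

7.0 mg/L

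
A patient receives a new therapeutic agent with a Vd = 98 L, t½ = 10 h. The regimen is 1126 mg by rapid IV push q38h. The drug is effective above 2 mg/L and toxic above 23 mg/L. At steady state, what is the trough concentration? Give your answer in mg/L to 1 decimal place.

τ/t½ = 38/10 ≈ 3.8, so fraction remaining f = (1/2)^(38/10) ≈ 0.0718.
At steady state, accumulation factor R = 1/(1 − e^(−kτ)) ≈ 1.0774.
Single-dose peak C₀ = D/Vd = 1126/98 ≈ 11.490 mg/L.
Cmax,ss = C₀/(1 − f) ≈ 11.490/0.9282 ≈ 12.379 mg/L.
One interval later, Cmin,ss = Cmax,ss·e^(−kτ) ≈ 12.379 × 0.0718 ≈ 0.889 mg/L.
Trough 0.9 mg/L vs MEC 2 mg/L: subtherapeutic.

0.9 mg/L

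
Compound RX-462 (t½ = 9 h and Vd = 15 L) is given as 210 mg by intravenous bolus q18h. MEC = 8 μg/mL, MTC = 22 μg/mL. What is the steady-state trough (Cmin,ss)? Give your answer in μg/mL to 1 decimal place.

τ = 18 h = 2 half-lives, so f = (1/2)^2 = 0.25.
At steady state, R = 1/(1 − 0.25) = 4/3.
Single-dose peak C₀ = D/Vd = 210/15 = 14 μg/mL.
Steady-state peak Cmax,ss = C₀·R = 14 × 4/3 ≈ 18.667 μg/mL.
Steady-state trough Cmin,ss = Cmax,ss·f ≈ 18.667 × 0.25 ≈ 4.667 μg/mL.
Trough 4.7 μg/mL vs MEC 8 μg/mL: subtherapeutic.

4.7 μg/mL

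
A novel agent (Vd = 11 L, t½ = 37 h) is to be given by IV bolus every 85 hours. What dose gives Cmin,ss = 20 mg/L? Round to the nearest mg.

τ/t½ = 85/37 ≈ 2.2973, so f = (1/2)^(85/37) ≈ 0.203444.
Cmin,ss = (D/Vd)·f/(1−f), so D = Cmin,ss·Vd·(1−f)/f.
D = 20 × 11 × (1−f)/f ≈ 20 × 11 × 3.91536 ≈ 861.38 mg.

861 mg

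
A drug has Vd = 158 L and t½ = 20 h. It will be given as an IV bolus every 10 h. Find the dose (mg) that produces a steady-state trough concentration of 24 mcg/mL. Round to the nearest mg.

τ/t½ = 10/20 ≈ 0.5, so f = (1/2)^(10/20) ≈ 0.707107.
Cmin,ss = (D/Vd)·f/(1−f), so D = Cmin,ss·Vd·(1−f)/f.
D = 24 × 158 × (1−f)/f ≈ 24 × 158 × 0.41421 ≈ 1570.68 mg.

1571 mg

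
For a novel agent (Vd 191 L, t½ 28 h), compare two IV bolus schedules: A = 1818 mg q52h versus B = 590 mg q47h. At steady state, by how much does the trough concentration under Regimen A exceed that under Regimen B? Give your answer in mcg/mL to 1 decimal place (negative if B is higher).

2.2 mcg/mL

Regimen A: f = (1/2)^(52/28) ≈ 0.2760; Cmin,ss = (1818/191)·f/(1−f) ≈ 3.629 mcg/mL.
Regimen B: f = (1/2)^(47/28) ≈ 0.3124; Cmin,ss = (590/191)·f/(1−f) ≈ 1.403 mcg/mL.
Difference ≈ 3.629 − 1.403 ≈ 2.226 mcg/mL.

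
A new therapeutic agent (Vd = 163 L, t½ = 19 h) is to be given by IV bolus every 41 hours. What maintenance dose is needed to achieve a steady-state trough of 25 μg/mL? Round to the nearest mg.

τ/t½ = 41/19 ≈ 2.1579, so f = (1/2)^(41/19) ≈ 0.224083.
Cmin,ss = (D/Vd)·f/(1−f), so D = Cmin,ss·Vd·(1−f)/f.
D = 25 × 163 × (1−f)/f ≈ 25 × 163 × 3.46263 ≈ 14110.22 mg.

14110 mg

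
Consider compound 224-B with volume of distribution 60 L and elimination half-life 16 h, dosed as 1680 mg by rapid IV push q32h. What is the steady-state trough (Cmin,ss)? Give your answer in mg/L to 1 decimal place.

The dosing interval is 2 half-lives, so f = 2^(−2) = 0.25.
At steady state, R = 1/(1 − 0.25) = 4/3.
Single-dose peak C₀ = D/Vd = 1680/60 = 28 mg/L.
Steady-state peak Cmax,ss = C₀·R = 28 × 4/3 ≈ 37.333 mg/L.
Steady-state trough Cmin,ss = Cmax,ss·f ≈ 37.333 × 0.25 ≈ 9.333 mg/L.

9.3 mg/L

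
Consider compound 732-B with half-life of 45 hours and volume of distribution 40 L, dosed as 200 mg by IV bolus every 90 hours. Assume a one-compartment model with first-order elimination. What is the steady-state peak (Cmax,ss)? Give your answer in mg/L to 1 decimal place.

τ = 90 h = 2 half-lives, so f = (1/2)^2 = 0.25.
Accumulation ratio R = 1/(1 − f) = 1/0.75 = 4/3.
Single-dose peak C₀ = D/Vd = 200/40 = 5 mg/L.
Steady-state peak Cmax,ss = C₀·R = 5 × 4/3 ≈ 6.667 mg/L.

6.7 mg/L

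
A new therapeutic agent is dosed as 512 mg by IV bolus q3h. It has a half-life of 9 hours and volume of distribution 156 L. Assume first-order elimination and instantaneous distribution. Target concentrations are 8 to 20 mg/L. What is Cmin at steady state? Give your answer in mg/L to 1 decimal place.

k = ln2/t½ = ln2/9 ≈ 0.077016 h⁻¹; fraction remaining f = e^(−kτ) = e^(−0.077016×3) ≈ 0.7937.
Accumulation ratio R = 1/(1 − f) ≈ 1/0.2063 ≈ 4.8473.
Each bolus raises the concentration by D/Vd = 512/156 ≈ 3.282 mg/L.
Steady-state peak Cmax,ss = C₀·R ≈ 3.282 × 4.8473 ≈ 15.909 mg/L.
Steady-state trough Cmin,ss = Cmax,ss·f ≈ 15.909 × 0.7937 ≈ 12.627 mg/L.
Trough 12.6 mg/L vs MEC 8 mg/L: adequate.

12.6 mg/L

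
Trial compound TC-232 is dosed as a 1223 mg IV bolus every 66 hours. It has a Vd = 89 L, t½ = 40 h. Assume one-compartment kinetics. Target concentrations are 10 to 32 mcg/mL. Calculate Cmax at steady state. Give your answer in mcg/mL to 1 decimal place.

20.2 mcg/mL

τ/t½ = 66/40 ≈ 1.65, so fraction remaining f = (1/2)^(66/40) ≈ 0.3186.
Accumulation ratio R = 1/(1 − f) ≈ 1/0.6814 ≈ 1.4676.
Each bolus raises the concentration by D/Vd = 1223/89 ≈ 13.742 mcg/mL.
Steady-state peak Cmax,ss = C₀·R ≈ 13.742 × 1.4676 ≈ 20.168 mcg/mL.
Peak 20.2 mcg/mL vs MTC 32 mcg/mL: below toxic threshold.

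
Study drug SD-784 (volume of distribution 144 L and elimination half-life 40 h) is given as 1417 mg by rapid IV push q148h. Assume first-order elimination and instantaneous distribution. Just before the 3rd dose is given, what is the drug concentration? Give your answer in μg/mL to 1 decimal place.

0.8 μg/mL

f = (1/2)^(τ/t½) = (1/2)^(148/40) ≈ 0.0769.
C₀ = D/Vd = 1417/144 ≈ 9.840 μg/mL.
Before the 3rd dose, 2 doses have been given. Superposition: Cmin = C₀·(f + f²).
≈ 9.840 × (0.0769 + 0.0059) ≈ 9.840 × 0.0828 ≈ 0.815 μg/mL.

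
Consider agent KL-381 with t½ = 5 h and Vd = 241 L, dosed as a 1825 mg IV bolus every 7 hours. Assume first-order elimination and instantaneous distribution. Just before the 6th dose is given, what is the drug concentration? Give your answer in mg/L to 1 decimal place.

4.6 mg/L

f = (1/2)^(τ/t½) = (1/2)^(7/5) ≈ 0.3789.
C₀ = D/Vd = 1825/241 ≈ 7.573 mg/L.
Before the 6th dose, 5 doses have been given. Superposition: Cmin = C₀·(f + f² + … + f^5).
≈ 7.573 × (0.3789 + 0.1436 + 0.0544 + 0.0206 + 0.0078) ≈ 7.573 × 0.6053 ≈ 4.584 mg/L.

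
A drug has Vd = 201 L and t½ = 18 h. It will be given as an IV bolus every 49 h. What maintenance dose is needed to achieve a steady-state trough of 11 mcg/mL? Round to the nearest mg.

τ/t½ = 49/18 ≈ 2.7222, so f = (1/2)^(49/18) ≈ 0.151541.
Cmin,ss = (D/Vd)·f/(1−f), so D = Cmin,ss·Vd·(1−f)/f.
D = 11 × 201 × (1−f)/f ≈ 11 × 201 × 5.59887 ≈ 12379.10 mg.

12379 mg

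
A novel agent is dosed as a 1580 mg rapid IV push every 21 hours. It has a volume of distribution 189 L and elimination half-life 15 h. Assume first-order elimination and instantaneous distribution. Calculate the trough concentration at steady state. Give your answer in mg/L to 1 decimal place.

k = ln2/t½ = ln2/15 ≈ 0.046210 h⁻¹; fraction remaining f = e^(−kτ) = e^(−0.046210×21) ≈ 0.3789.
At steady state, accumulation factor R = 1/(1 − e^(−kτ)) ≈ 1.6100.
Single-dose peak C₀ = D/Vd = 1580/189 ≈ 8.360 mg/L.
Steady-state peak Cmax,ss = C₀·R ≈ 8.360 × 1.6100 ≈ 13.460 mg/L.
Steady-state trough Cmin,ss = Cmax,ss·f ≈ 13.460 × 0.3789 ≈ 5.100 mg/L.

5.1 mg/L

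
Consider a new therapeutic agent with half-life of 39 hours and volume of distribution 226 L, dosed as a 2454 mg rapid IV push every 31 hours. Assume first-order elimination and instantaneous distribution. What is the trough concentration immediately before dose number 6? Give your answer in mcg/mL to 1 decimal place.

f = (1/2)^(τ/t½) = (1/2)^(31/39) ≈ 0.5764.
C₀ = D/Vd = 2454/226 ≈ 10.858 mcg/mL.
Before the 6th dose, 5 doses have been given. Superposition: Cmin = C₀·(f + f² + … + f^5).
≈ 10.858 × (0.5764 + 0.3322 + 0.1915 + 0.1104 + 0.0636) ≈ 10.858 × 1.2741 ≈ 13.834 mcg/mL.

13.8 mcg/mL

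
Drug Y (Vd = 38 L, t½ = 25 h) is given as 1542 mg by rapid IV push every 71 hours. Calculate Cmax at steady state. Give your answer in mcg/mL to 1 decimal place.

k = ln2/t½ = ln2/25 ≈ 0.027726 h⁻¹; fraction remaining f = e^(−kτ) = e^(−0.027726×71) ≈ 0.1397.
Accumulation ratio R = 1/(1 − f) ≈ 1/0.8603 ≈ 1.1624.
Each bolus raises the concentration by D/Vd = 1542/38 ≈ 40.579 mcg/mL.
Steady-state peak Cmax,ss = C₀·R ≈ 40.579 × 1.1624 ≈ 47.169 mcg/mL.

47.2 mcg/mL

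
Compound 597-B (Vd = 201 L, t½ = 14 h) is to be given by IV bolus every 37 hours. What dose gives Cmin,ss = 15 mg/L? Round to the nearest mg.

15816 mg

τ/t½ = 37/14 ≈ 2.6429, so f = (1/2)^(37/14) ≈ 0.160111.
Cmin,ss = (D/Vd)·f/(1−f), so D = Cmin,ss·Vd·(1−f)/f.
D = 15 × 201 × (1−f)/f ≈ 15 × 201 × 5.24567 ≈ 15815.70 mg.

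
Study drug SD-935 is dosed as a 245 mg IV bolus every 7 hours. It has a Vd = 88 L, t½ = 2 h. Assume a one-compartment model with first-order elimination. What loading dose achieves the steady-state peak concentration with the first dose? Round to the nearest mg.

269 mg

f = (1/2)^(7/2) ≈ 0.088388; accumulation ratio R = 1/(1−f) ≈ 1.09696.
Loading dose to hit Cmax,ss on first dose: D_load = D_maint·R ≈ 245 × 1.09696 ≈ 268.76 mg.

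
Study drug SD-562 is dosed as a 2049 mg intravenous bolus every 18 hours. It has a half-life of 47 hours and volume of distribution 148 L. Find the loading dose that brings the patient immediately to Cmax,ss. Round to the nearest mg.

8788 mg

f = (1/2)^(18/47) ≈ 0.766853; accumulation ratio R = 1/(1−f) ≈ 4.28914.
Loading dose to hit Cmax,ss on first dose: D_load = D_maint·R ≈ 2049 × 4.28914 ≈ 8788.45 mg.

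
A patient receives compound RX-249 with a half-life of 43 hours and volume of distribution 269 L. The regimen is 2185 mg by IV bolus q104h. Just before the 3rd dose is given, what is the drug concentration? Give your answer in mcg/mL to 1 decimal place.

f = (1/2)^(τ/t½) = (1/2)^(104/43) ≈ 0.1870.
C₀ = D/Vd = 2185/269 ≈ 8.123 mcg/mL.
Before the 3rd dose, 2 doses have been given. Superposition: Cmin = C₀·(f + f²).
≈ 8.123 × (0.1870 + 0.0350) ≈ 8.123 × 0.2220 ≈ 1.803 mcg/mL.

1.8 mcg/mL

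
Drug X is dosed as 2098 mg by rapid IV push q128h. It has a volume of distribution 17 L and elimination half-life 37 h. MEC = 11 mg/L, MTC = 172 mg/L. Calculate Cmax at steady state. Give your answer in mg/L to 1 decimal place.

τ/t½ = 128/37 ≈ 3.4595, so fraction remaining f = (1/2)^(128/37) ≈ 0.0909.
Accumulation ratio R = 1/(1 − f) ≈ 1/0.9091 ≈ 1.1000.
Each bolus raises the concentration by D/Vd = 2098/17 ≈ 123.412 mg/L.
Steady-state peak Cmax,ss = C₀·R ≈ 123.412 × 1.1000 ≈ 135.753 mg/L.
Peak 135.8 mg/L vs MTC 172 mg/L: below toxic threshold.

135.8 mg/L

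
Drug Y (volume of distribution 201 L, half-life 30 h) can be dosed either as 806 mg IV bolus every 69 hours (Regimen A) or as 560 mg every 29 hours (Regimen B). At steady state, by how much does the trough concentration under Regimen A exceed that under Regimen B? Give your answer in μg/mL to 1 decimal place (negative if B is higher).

-1.9 μg/mL

Regimen A: f = (1/2)^(69/30) ≈ 0.2031; Cmin,ss = (806/201)·f/(1−f) ≈ 1.022 μg/mL.
Regimen B: f = (1/2)^(29/30) ≈ 0.5117; Cmin,ss = (560/201)·f/(1−f) ≈ 2.920 μg/mL.
Difference ≈ 1.022 − 2.920 ≈ -1.898 μg/mL.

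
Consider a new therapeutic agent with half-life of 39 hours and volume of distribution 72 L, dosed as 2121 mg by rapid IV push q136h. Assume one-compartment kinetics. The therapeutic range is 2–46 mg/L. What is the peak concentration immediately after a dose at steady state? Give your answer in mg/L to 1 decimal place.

τ/t½ = 136/39 ≈ 3.4872, so fraction remaining f = (1/2)^(136/39) ≈ 0.0892.
Accumulation ratio R = 1/(1 − f) ≈ 1/0.9108 ≈ 1.0979.
Single-dose peak C₀ = D/Vd = 2121/72 ≈ 29.458 mg/L.
Steady-state peak Cmax,ss = C₀·R ≈ 29.458 × 1.0979 ≈ 32.342 mg/L.
Peak 32.3 mg/L vs MTC 46 mg/L: below toxic threshold.

32.3 mg/L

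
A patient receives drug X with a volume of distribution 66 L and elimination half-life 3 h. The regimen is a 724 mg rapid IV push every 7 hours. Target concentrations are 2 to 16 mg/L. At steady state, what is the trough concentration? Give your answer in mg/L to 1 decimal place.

τ/t½ = 7/3 ≈ 2.3333, so fraction remaining f = (1/2)^(7/3) ≈ 0.1984.
At steady state, accumulation factor R = 1/(1 − e^(−kτ)) ≈ 1.2475.
Single-dose peak C₀ = D/Vd = 724/66 ≈ 10.970 mg/L.
Cmax,ss = C₀/(1 − f) ≈ 10.970/0.8016 ≈ 13.685 mg/L.
One interval later, Cmin,ss = Cmax,ss·e^(−kτ) ≈ 13.685 × 0.1984 ≈ 2.715 mg/L.
Trough 2.7 mg/L vs MEC 2 mg/L: adequate.

2.7 mg/L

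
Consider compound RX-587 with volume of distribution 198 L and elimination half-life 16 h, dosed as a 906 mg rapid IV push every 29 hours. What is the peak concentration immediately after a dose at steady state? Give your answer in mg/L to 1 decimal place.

6.4 mg/L

τ/t½ = 29/16 ≈ 1.8125, so fraction remaining f = (1/2)^(29/16) ≈ 0.2847.
At steady state, accumulation factor R = 1/(1 − e^(−kτ)) ≈ 1.3980.
Each bolus raises the concentration by D/Vd = 906/198 ≈ 4.576 mg/L.
Steady-state peak Cmax,ss = C₀·R ≈ 4.576 × 1.3980 ≈ 6.397 mg/L.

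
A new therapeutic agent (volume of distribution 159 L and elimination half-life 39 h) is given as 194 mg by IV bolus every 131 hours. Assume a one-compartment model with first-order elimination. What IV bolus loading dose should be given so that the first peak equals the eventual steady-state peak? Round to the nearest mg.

215 mg

f = (1/2)^(131/39) ≈ 0.097465; accumulation ratio R = 1/(1−f) ≈ 1.10799.
Loading dose to hit Cmax,ss on first dose: D_load = D_maint·R ≈ 194 × 1.10799 ≈ 214.95 mg.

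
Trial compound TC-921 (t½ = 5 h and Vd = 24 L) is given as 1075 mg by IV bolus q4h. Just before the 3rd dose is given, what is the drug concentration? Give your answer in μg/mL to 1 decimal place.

f = (1/2)^(τ/t½) = (1/2)^(4/5) ≈ 0.5743.
C₀ = D/Vd = 1075/24 ≈ 44.792 μg/mL.
Before the 3rd dose, 2 doses have been given. Superposition: Cmin = C₀·(f + f²).
≈ 44.792 × (0.5743 + 0.3298) ≈ 44.792 × 0.9041 ≈ 40.496 μg/mL.

40.5 μg/mL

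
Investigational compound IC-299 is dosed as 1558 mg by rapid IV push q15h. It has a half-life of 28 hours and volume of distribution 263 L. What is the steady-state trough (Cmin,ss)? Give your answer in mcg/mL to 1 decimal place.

13.2 mcg/mL

τ/t½ = 15/28 ≈ 0.53571, so fraction remaining f = (1/2)^(15/28) ≈ 0.6898.
Single-dose peak C₀ = D/Vd = 1558/263 ≈ 5.924 mcg/mL.
Steady-state trough Cmin,ss = C₀·f/(1−f) ≈ 5.924 × 0.6898/0.3102 ≈ 13.173 mcg/mL.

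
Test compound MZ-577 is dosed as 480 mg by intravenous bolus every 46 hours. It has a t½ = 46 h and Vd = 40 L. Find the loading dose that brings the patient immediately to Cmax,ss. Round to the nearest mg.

f = (1/2)^(46/46) ≈ 0.500000; accumulation ratio R = 1/(1−f) ≈ 2.00000.
Loading dose to hit Cmax,ss on first dose: D_load = D_maint·R ≈ 480 × 2.00000 ≈ 960.00 mg.

960 mg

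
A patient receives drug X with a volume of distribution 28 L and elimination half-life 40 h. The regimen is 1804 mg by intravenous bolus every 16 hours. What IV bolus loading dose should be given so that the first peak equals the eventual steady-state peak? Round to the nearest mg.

7450 mg

f = (1/2)^(16/40) ≈ 0.757858; accumulation ratio R = 1/(1−f) ≈ 4.12981.
Loading dose to hit Cmax,ss on first dose: D_load = D_maint·R ≈ 1804 × 4.12981 ≈ 7450.18 mg.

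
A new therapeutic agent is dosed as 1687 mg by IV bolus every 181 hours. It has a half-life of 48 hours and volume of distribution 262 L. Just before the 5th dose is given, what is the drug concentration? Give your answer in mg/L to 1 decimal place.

f = (1/2)^(τ/t½) = (1/2)^(181/48) ≈ 0.0733.
C₀ = D/Vd = 1687/262 ≈ 6.439 mg/L.
Before the 5th dose, 4 doses have been given. Superposition: Cmin = C₀·(f + f² + … + f^4).
≈ 6.439 × (0.0733 + 0.0054 + 0.0004 + 0.0000) ≈ 6.439 × 0.0791 ≈ 0.509 mg/L.

0.5 mg/L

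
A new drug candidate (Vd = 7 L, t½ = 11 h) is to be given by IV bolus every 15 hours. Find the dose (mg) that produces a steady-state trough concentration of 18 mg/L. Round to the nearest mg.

198 mg

τ/t½ = 15/11 ≈ 1.3636, so f = (1/2)^(15/11) ≈ 0.388602.
Cmin,ss = (D/Vd)·f/(1−f), so D = Cmin,ss·Vd·(1−f)/f.
D = 18 × 7 × (1−f)/f ≈ 18 × 7 × 1.57333 ≈ 198.24 mg.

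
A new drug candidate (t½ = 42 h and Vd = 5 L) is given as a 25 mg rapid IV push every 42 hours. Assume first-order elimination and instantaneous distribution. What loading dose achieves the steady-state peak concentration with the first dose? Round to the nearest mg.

50 mg

f = (1/2)^(42/42) ≈ 0.500000; accumulation ratio R = 1/(1−f) ≈ 2.00000.
Loading dose to hit Cmax,ss on first dose: D_load = D_maint·R ≈ 25 × 2.00000 ≈ 50.00 mg.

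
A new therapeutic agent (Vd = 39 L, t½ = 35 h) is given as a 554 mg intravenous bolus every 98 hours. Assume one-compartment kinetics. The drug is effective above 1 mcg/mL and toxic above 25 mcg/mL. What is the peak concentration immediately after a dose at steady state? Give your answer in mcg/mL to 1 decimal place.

16.6 mcg/mL

Over one 98-h interval, 98/35 ≈ 2.8 half-lives elapse, leaving f ≈ 0.1436 of each dose.
At steady state, accumulation factor R = 1/(1 − e^(−kτ)) ≈ 1.1677.
Each bolus raises the concentration by D/Vd = 554/39 ≈ 14.205 mcg/mL.
Steady-state peak Cmax,ss = C₀·R ≈ 14.205 × 1.1677 ≈ 16.587 mcg/mL.
Peak 16.6 mcg/mL vs MTC 25 mcg/mL: below toxic threshold.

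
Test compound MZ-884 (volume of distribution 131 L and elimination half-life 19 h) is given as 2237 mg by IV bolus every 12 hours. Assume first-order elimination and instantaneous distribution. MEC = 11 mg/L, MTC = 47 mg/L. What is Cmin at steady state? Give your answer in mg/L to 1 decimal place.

31.1 mg/L

τ/t½ = 12/19 ≈ 0.63158, so fraction remaining f = (1/2)^(12/19) ≈ 0.6455.
At steady state, accumulation factor R = 1/(1 − e^(−kτ)) ≈ 2.8209.
Each bolus raises the concentration by D/Vd = 2237/131 ≈ 17.076 mg/L.
Steady-state peak Cmax,ss = C₀·R ≈ 17.076 × 2.8209 ≈ 48.170 mg/L.
One interval later, Cmin,ss = Cmax,ss·e^(−kτ) ≈ 48.170 × 0.6455 ≈ 31.094 mg/L.
Trough 31.1 mg/L vs MEC 11 mg/L: adequate.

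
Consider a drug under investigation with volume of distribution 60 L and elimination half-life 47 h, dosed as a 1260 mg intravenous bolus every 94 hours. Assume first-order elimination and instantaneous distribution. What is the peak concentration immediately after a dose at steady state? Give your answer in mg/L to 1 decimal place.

The dosing interval is 2 half-lives, so f = 2^(−2) = 0.25.
At steady state, R = 1/(1 − 0.25) = 4/3.
Single-dose peak C₀ = D/Vd = 1260/60 = 21 mg/L.
Steady-state peak Cmax,ss = C₀·R = 21 × 4/3 ≈ 28.000 mg/L.

28.0 mg/L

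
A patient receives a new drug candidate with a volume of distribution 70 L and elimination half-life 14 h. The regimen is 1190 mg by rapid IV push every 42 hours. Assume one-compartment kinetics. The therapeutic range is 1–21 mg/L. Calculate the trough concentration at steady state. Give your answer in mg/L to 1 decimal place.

2.4 mg/L

τ = 42 h = 3 half-lives, so f = (1/2)^3 = 0.125.
Accumulation ratio R = 1/(1 − f) = 1/0.875 = 8/7.
Single-dose peak C₀ = D/Vd = 1190/70 = 17 mg/L.
Steady-state peak Cmax,ss = C₀·R = 17 × 8/7 ≈ 19.429 mg/L.
Steady-state trough Cmin,ss = Cmax,ss·f ≈ 19.429 × 0.125 ≈ 2.429 mg/L.
Trough 2.4 mg/L vs MEC 1 mg/L: adequate.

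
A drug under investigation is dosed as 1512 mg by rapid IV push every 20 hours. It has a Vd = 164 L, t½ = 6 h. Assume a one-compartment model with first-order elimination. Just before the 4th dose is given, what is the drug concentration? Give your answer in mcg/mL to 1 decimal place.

1.0 mcg/mL

f = (1/2)^(τ/t½) = (1/2)^(20/6) ≈ 0.0992.
C₀ = D/Vd = 1512/164 ≈ 9.220 mcg/mL.
Before the 4th dose, 3 doses have been given. Superposition: Cmin = C₀·(f + f² + … + f^3).
≈ 9.220 × (0.0992 + 0.0098 + 0.0010) ≈ 9.220 × 0.1100 ≈ 1.014 mcg/mL.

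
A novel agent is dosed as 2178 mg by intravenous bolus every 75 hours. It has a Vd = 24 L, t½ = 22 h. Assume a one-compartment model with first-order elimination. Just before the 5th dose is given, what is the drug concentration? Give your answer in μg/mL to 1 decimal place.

9.4 μg/mL

f = (1/2)^(τ/t½) = (1/2)^(75/22) ≈ 0.0941.
C₀ = D/Vd = 2178/24 ≈ 90.750 μg/mL.
Before the 5th dose, 4 doses have been given. Superposition: Cmin = C₀·(f + f² + … + f^4).
≈ 90.750 × (0.0941 + 0.0089 + 0.0008 + 0.0001) ≈ 90.750 × 0.1039 ≈ 9.429 μg/mL.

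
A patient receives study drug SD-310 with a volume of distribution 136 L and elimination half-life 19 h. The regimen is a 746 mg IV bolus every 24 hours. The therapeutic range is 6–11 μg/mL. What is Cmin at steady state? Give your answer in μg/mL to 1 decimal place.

3.9 μg/mL

Over one 24-h interval, 24/19 ≈ 1.2632 half-lives elapse, leaving f ≈ 0.4166 of each dose.
At steady state, accumulation factor R = 1/(1 − e^(−kτ)) ≈ 1.7141.
Each bolus raises the concentration by D/Vd = 746/136 ≈ 5.485 μg/mL.
Steady-state peak Cmax,ss = C₀·R ≈ 5.485 × 1.7141 ≈ 9.402 μg/mL.
One interval later, Cmin,ss = Cmax,ss·e^(−kτ) ≈ 9.402 × 0.4166 ≈ 3.917 μg/mL.
Trough 3.9 μg/mL vs MEC 6 μg/mL: subtherapeutic.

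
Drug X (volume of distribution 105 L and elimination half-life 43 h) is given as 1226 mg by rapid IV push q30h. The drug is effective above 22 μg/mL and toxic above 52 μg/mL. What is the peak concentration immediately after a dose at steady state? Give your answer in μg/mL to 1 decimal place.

30.5 μg/mL

τ/t½ = 30/43 ≈ 0.69767, so fraction remaining f = (1/2)^(30/43) ≈ 0.6166.
At steady state, accumulation factor R = 1/(1 − e^(−kτ)) ≈ 2.6082.
Each bolus raises the concentration by D/Vd = 1226/105 ≈ 11.676 μg/mL.
Cmax,ss = C₀/(1 − f) ≈ 11.676/0.3834 ≈ 30.454 μg/mL.
Peak 30.5 μg/mL vs MTC 52 μg/mL: below toxic threshold.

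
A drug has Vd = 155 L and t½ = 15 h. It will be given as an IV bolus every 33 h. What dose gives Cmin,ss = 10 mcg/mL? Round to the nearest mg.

τ/t½ = 33/15 ≈ 2.2, so f = (1/2)^(33/15) ≈ 0.217638.
Cmin,ss = (D/Vd)·f/(1−f), so D = Cmin,ss·Vd·(1−f)/f.
D = 10 × 155 × (1−f)/f ≈ 10 × 155 × 3.59479 ≈ 5571.92 mg.

5572 mg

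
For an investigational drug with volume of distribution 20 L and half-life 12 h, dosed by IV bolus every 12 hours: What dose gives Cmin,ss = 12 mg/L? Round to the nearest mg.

240 mg

τ/t½ = 12/12 ≈ 1, so f = (1/2)^(12/12) ≈ 0.500000.
Cmin,ss = (D/Vd)·f/(1−f), so D = Cmin,ss·Vd·(1−f)/f.
D = 12 × 20 × (1−f)/f ≈ 12 × 20 × 1.00000 ≈ 240.00 mg.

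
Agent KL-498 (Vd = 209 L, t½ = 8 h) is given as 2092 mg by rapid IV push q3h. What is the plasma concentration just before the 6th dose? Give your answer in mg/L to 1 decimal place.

24.5 mg/L

f = (1/2)^(τ/t½) = (1/2)^(3/8) ≈ 0.7711.
C₀ = D/Vd = 2092/209 ≈ 10.010 mg/L.
Before the 6th dose, 5 doses have been given. Superposition: Cmin = C₀·(f + f² + … + f^5).
≈ 10.010 × (0.7711 + 0.5946 + 0.4585 + 0.3535 + 0.2726) ≈ 10.010 × 2.4503 ≈ 24.528 mg/L.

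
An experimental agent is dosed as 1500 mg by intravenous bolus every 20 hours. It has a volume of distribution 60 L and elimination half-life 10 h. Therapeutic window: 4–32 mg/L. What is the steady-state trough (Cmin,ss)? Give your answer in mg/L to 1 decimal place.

8.3 mg/L

The dosing interval is 2 half-lives, so f = 2^(−2) = 0.25.
Accumulation ratio R = 1/(1 − f) = 1/0.75 = 4/3.
Single-dose peak C₀ = D/Vd = 1500/60 = 25 mg/L.
Steady-state peak Cmax,ss = C₀·R = 25 × 4/3 ≈ 33.333 mg/L.
Steady-state trough Cmin,ss = Cmax,ss·f ≈ 33.333 × 0.25 ≈ 8.333 mg/L.
Trough 8.3 mg/L vs MEC 4 mg/L: adequate.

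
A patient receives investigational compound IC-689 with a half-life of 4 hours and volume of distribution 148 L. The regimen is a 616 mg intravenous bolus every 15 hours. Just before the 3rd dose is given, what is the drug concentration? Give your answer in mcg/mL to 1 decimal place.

f = (1/2)^(τ/t½) = (1/2)^(15/4) ≈ 0.0743.
C₀ = D/Vd = 616/148 ≈ 4.162 mcg/mL.
Before the 3rd dose, 2 doses have been given. Superposition: Cmin = C₀·(f + f²).
≈ 4.162 × (0.0743 + 0.0055) ≈ 4.162 × 0.0798 ≈ 0.332 mcg/mL.

0.3 mcg/mL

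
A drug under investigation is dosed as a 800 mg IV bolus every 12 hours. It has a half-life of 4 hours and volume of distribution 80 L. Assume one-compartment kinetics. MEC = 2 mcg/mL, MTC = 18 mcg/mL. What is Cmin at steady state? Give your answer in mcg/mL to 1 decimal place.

1.4 mcg/mL

The dosing interval is 3 half-lives, so f = 2^(−3) = 0.125.
Accumulation ratio R = 1/(1 − f) = 1/0.875 = 8/7.
Single-dose peak C₀ = D/Vd = 800/80 = 10 mcg/mL.
Steady-state peak Cmax,ss = C₀·R = 10 × 8/7 ≈ 11.429 mcg/mL.
Steady-state trough Cmin,ss = Cmax,ss·f ≈ 11.429 × 0.125 ≈ 1.429 mcg/mL.
Trough 1.4 mcg/mL vs MEC 2 mcg/mL: subtherapeutic.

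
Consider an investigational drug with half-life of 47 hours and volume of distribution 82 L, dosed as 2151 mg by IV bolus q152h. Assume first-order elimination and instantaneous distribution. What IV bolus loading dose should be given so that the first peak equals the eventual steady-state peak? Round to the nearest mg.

2407 mg

f = (1/2)^(152/47) ≈ 0.106281; accumulation ratio R = 1/(1−f) ≈ 1.11892.
Loading dose to hit Cmax,ss on first dose: D_load = D_maint·R ≈ 2151 × 1.11892 ≈ 2406.80 mg.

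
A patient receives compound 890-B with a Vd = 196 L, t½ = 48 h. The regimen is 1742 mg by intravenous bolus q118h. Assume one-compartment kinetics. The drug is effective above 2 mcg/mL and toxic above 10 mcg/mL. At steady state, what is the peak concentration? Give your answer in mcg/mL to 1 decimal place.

10.9 mcg/mL

τ/t½ = 118/48 ≈ 2.4583, so fraction remaining f = (1/2)^(118/48) ≈ 0.1820.
At steady state, accumulation factor R = 1/(1 − e^(−kτ)) ≈ 1.2225.
Each bolus raises the concentration by D/Vd = 1742/196 ≈ 8.888 mcg/mL.
Steady-state peak Cmax,ss = C₀·R ≈ 8.888 × 1.2225 ≈ 10.866 mcg/mL.
Peak 10.9 mcg/mL vs MTC 10 mcg/mL: exceeds toxic threshold.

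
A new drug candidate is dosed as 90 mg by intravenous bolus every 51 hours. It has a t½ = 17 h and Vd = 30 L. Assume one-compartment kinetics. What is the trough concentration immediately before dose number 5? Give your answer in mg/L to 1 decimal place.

0.4 mg/L

f = (1/2)^(τ/t½) = (1/2)^(51/17) ≈ 0.1250.
C₀ = D/Vd = 90/30 ≈ 3.000 mg/L.
Before the 5th dose, 4 doses have been given. Superposition: Cmin = C₀·(f + f² + … + f^4).
≈ 3.000 × (0.1250 + 0.0156 + 0.0020 + 0.0002) ≈ 3.000 × 0.1428 ≈ 0.428 mg/L.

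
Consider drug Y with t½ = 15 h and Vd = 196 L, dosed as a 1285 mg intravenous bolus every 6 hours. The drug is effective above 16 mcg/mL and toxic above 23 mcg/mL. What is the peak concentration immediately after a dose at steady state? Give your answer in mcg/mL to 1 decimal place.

27.1 mcg/mL

Over one 6-h interval, 6/15 ≈ 0.4 half-lives elapse, leaving f ≈ 0.7579 of each dose.
Accumulation ratio R = 1/(1 − f) ≈ 1/0.2421 ≈ 4.1305.
Each bolus raises the concentration by D/Vd = 1285/196 ≈ 6.556 mcg/mL.
Steady-state peak Cmax,ss = C₀·R ≈ 6.556 × 4.1305 ≈ 27.080 mcg/mL.
Peak 27.1 mcg/mL vs MTC 23 mcg/mL: exceeds toxic threshold.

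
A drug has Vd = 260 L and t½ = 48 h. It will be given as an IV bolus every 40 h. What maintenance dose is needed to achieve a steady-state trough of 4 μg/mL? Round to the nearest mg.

τ/t½ = 40/48 ≈ 0.83333, so f = (1/2)^(40/48) ≈ 0.561231.
Cmin,ss = (D/Vd)·f/(1−f), so D = Cmin,ss·Vd·(1−f)/f.
D = 4 × 260 × (1−f)/f ≈ 4 × 260 × 0.78180 ≈ 813.07 mg.

813 mg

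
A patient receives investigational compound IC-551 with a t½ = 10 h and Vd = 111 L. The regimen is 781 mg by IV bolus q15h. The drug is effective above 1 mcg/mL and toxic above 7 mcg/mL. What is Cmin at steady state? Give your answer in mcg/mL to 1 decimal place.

τ/t½ = 15/10 ≈ 1.5, so fraction remaining f = (1/2)^(15/10) ≈ 0.3536.
Accumulation ratio R = 1/(1 − f) ≈ 1/0.6464 ≈ 1.5470.
Each bolus raises the concentration by D/Vd = 781/111 ≈ 7.036 mcg/mL.
Steady-state peak Cmax,ss = C₀·R ≈ 7.036 × 1.5470 ≈ 10.885 mcg/mL.
One interval later, Cmin,ss = Cmax,ss·e^(−kτ) ≈ 10.885 × 0.3536 ≈ 3.849 mcg/mL.
Trough 3.8 mcg/mL vs MEC 1 mcg/mL: adequate.

3.8 mcg/mL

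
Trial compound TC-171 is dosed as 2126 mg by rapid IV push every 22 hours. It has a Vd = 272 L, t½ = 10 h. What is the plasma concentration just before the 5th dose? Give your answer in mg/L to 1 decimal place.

2.2 mg/L

f = (1/2)^(τ/t½) = (1/2)^(22/10) ≈ 0.2176.
C₀ = D/Vd = 2126/272 ≈ 7.816 mg/L.
Before the 5th dose, 4 doses have been given. Superposition: Cmin = C₀·(f + f² + … + f^4).
≈ 7.816 × (0.2176 + 0.0473 + 0.0103 + 0.0022) ≈ 7.816 × 0.2774 ≈ 2.168 mg/L.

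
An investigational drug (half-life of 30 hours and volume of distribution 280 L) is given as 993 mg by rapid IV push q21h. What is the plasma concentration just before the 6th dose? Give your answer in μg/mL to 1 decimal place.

5.2 μg/mL

f = (1/2)^(τ/t½) = (1/2)^(21/30) ≈ 0.6156.
C₀ = D/Vd = 993/280 ≈ 3.546 μg/mL.
Before the 6th dose, 5 doses have been given. Superposition: Cmin = C₀·(f + f² + … + f^5).
≈ 3.546 × (0.6156 + 0.3790 + 0.2333 + 0.1436 + 0.0884) ≈ 3.546 × 1.4599 ≈ 5.177 μg/mL.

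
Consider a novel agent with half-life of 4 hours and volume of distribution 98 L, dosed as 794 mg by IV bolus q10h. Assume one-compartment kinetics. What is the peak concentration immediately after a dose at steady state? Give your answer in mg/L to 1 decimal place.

Over one 10-h interval, 10/4 ≈ 2.5 half-lives elapse, leaving f ≈ 0.1768 of each dose.
At steady state, accumulation factor R = 1/(1 − e^(−kτ)) ≈ 1.2148.
Each bolus raises the concentration by D/Vd = 794/98 ≈ 8.102 mg/L.
Steady-state peak Cmax,ss = C₀·R ≈ 8.102 × 1.2148 ≈ 9.842 mg/L.

9.8 mg/L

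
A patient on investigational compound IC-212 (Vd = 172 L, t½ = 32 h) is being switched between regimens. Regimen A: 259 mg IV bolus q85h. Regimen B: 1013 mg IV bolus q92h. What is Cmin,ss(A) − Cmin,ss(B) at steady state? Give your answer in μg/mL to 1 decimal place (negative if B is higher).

Regimen A: f = (1/2)^(85/32) ≈ 0.1586; Cmin,ss = (259/172)·f/(1−f) ≈ 0.284 μg/mL.
Regimen B: f = (1/2)^(92/32) ≈ 0.1363; Cmin,ss = (1013/172)·f/(1−f) ≈ 0.929 μg/mL.
Difference ≈ 0.284 − 0.929 ≈ -0.645 μg/mL.

-0.6 μg/mL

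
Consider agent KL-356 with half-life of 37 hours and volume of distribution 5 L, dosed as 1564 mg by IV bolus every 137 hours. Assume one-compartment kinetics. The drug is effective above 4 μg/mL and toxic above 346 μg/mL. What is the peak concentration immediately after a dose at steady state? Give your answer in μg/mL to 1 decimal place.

338.8 μg/mL

Over one 137-h interval, 137/37 ≈ 3.7027 half-lives elapse, leaving f ≈ 0.0768 of each dose.
Accumulation ratio R = 1/(1 − f) ≈ 1/0.9232 ≈ 1.0832.
Each bolus raises the concentration by D/Vd = 1564/5 ≈ 312.800 μg/mL.
Cmax,ss = C₀/(1 − f) ≈ 312.800/0.9232 ≈ 338.821 μg/mL.
Peak 338.8 μg/mL vs MTC 346 μg/mL: below toxic threshold.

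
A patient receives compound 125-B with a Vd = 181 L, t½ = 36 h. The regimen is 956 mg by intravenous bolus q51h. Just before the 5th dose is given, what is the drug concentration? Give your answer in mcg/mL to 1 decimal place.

f = (1/2)^(τ/t½) = (1/2)^(51/36) ≈ 0.3746.
C₀ = D/Vd = 956/181 ≈ 5.282 mcg/mL.
Before the 5th dose, 4 doses have been given. Superposition: Cmin = C₀·(f + f² + … + f^4).
≈ 5.282 × (0.3746 + 0.1403 + 0.0526 + 0.0197) ≈ 5.282 × 0.5872 ≈ 3.102 mcg/mL.

3.1 mcg/mL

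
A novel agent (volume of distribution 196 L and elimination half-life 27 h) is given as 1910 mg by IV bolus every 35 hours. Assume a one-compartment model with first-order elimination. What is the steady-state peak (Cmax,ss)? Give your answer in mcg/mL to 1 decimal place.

k = ln2/t½ = ln2/27 ≈ 0.025672 h⁻¹; fraction remaining f = e^(−kτ) = e^(−0.025672×35) ≈ 0.4072.
Accumulation ratio R = 1/(1 − f) ≈ 1/0.5928 ≈ 1.6869.
Single-dose peak C₀ = D/Vd = 1910/196 ≈ 9.745 mcg/mL.
Steady-state peak Cmax,ss = C₀·R ≈ 9.745 × 1.6869 ≈ 16.439 mcg/mL.

16.4 mcg/mL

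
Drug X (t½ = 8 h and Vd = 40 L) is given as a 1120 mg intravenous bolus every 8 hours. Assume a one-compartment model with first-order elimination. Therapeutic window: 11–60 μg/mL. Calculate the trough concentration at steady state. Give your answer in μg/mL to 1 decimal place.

τ = 8 h = 1 half-life, so f = (1/2)^1 = 0.5.
At steady state, R = 1/(1 − 0.5) = 2/1.
Single-dose peak C₀ = D/Vd = 1120/40 = 28 μg/mL.
Steady-state peak Cmax,ss = C₀·R = 28 × 2/1 ≈ 56.000 μg/mL.
Steady-state trough Cmin,ss = Cmax,ss·f ≈ 56.000 × 0.5 ≈ 28.000 μg/mL.
Trough 28.0 μg/mL vs MEC 11 μg/mL: adequate.

28.0 μg/mL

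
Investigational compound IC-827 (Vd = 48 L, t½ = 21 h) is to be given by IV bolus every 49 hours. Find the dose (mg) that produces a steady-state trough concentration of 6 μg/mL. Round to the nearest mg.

τ/t½ = 49/21 ≈ 2.3333, so f = (1/2)^(49/21) ≈ 0.198425.
Cmin,ss = (D/Vd)·f/(1−f), so D = Cmin,ss·Vd·(1−f)/f.
D = 6 × 48 × (1−f)/f ≈ 6 × 48 × 4.03969 ≈ 1163.43 mg.

1163 mg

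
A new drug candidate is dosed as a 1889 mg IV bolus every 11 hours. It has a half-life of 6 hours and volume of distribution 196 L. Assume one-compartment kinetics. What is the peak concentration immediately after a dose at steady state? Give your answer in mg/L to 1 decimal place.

13.4 mg/L

τ/t½ = 11/6 ≈ 1.8333, so fraction remaining f = (1/2)^(11/6) ≈ 0.2806.
Accumulation ratio R = 1/(1 − f) ≈ 1/0.7194 ≈ 1.3900.
Single-dose peak C₀ = D/Vd = 1889/196 ≈ 9.638 mg/L.
Steady-state peak Cmax,ss = C₀·R ≈ 9.638 × 1.3900 ≈ 13.397 mg/L.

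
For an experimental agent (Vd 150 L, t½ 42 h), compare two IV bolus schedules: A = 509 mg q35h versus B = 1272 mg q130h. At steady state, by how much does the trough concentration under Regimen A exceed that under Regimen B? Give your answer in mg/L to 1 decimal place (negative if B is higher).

Regimen A: f = (1/2)^(35/42) ≈ 0.5612; Cmin,ss = (509/150)·f/(1−f) ≈ 4.340 mg/L.
Regimen B: f = (1/2)^(130/42) ≈ 0.1170; Cmin,ss = (1272/150)·f/(1−f) ≈ 1.124 mg/L.
Difference ≈ 4.340 − 1.124 ≈ 3.216 mg/L.

3.2 mg/L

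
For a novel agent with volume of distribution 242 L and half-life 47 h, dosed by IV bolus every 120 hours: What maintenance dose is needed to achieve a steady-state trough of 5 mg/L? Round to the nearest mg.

5892 mg

τ/t½ = 120/47 ≈ 2.5532, so f = (1/2)^(120/47) ≈ 0.170378.
Cmin,ss = (D/Vd)·f/(1−f), so D = Cmin,ss·Vd·(1−f)/f.
D = 5 × 242 × (1−f)/f ≈ 5 × 242 × 4.86930 ≈ 5891.85 mg.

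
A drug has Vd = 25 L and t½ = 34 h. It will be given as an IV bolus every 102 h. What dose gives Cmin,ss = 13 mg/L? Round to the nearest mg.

2275 mg

τ/t½ = 102/34 ≈ 3, so f = (1/2)^(102/34) ≈ 0.125000.
Cmin,ss = (D/Vd)·f/(1−f), so D = Cmin,ss·Vd·(1−f)/f.
D = 13 × 25 × (1−f)/f ≈ 13 × 25 × 7.00000 ≈ 2275.00 mg.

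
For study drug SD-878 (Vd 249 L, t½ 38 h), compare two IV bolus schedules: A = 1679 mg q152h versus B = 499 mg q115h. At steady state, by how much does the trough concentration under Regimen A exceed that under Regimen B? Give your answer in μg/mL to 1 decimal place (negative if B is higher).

Regimen A: f = (1/2)^(152/38) ≈ 0.0625; Cmin,ss = (1679/249)·f/(1−f) ≈ 0.450 μg/mL.
Regimen B: f = (1/2)^(115/38) ≈ 0.1227; Cmin,ss = (499/249)·f/(1−f) ≈ 0.280 μg/mL.
Difference ≈ 0.450 − 0.280 ≈ 0.170 μg/mL.

0.2 μg/mL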